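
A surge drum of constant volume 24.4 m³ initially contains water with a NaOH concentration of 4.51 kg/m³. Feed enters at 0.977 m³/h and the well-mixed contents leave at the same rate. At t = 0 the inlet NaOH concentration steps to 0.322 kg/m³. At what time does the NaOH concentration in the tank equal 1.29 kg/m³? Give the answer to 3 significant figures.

Species balance: V dC/dt = Q(C_in − C) ⇒ τ = V/Q = 24.974 h.
C(t) = C_in + (C₀ − C_in) e^(−t/τ). Set C = 1.29 and solve for t:
e^(−t/τ) = (C − C_in)/(C₀ − C_in) = (1.29 − 0.322)/(4.51 − 0.322) = 0.23114
t = −τ ln(…) = 24.974 × 1.4647 = 36.581 h.

36.6 h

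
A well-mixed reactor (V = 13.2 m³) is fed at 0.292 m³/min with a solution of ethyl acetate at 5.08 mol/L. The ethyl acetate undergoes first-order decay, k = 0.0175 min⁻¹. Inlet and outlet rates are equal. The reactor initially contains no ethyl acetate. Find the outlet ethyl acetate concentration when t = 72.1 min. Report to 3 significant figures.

2.67 mol/L

Species balance: V dC/dt = Q C_in − Q C − k V C.
This is linear with rate a = Q/V + k = 0.039621 min⁻¹.
C_ss = Q C_in/(Q + kV) = 2.8363 mol/L; C(t) = C_ss + (C₀ − C_ss) e^(−a t).
C(72.1) = 2.8363 + (-2.8363)·e^(−0.039621·72.1) = 2.8363 + (-2.8363)·0.057459 = 2.6733 mol/L.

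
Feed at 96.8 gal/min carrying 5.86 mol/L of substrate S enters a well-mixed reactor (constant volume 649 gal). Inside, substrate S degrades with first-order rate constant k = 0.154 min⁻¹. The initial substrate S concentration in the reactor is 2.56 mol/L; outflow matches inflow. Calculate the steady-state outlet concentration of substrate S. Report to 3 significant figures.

2.88 mol/L

V dC/dt = Q(C_in − C) − k V C.
Steady state (dC/dt = 0): C_ss = Q C_in/(Q + kV) = C_in/(1 + kV/Q).
C_ss = 96.8·5.86/(96.8 + 0.154·649) = 567.25/196.75 = 2.8831 mol/L.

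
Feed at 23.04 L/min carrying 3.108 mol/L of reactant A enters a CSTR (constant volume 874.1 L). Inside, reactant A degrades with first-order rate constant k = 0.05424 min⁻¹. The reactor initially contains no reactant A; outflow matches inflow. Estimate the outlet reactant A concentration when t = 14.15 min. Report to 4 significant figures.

Species balance: V dC/dt = Q C_in − Q C − k V C.
This is linear with rate a = Q/V + k = 0.0805985 min⁻¹.
C_ss = Q C_in/(Q + kV) = 1.01642 mol/L; C(t) = C_ss + (C₀ − C_ss) e^(−a t).
C(14.15) = 1.01642 + (-1.01642)·e^(−0.0805985·14.15) = 1.01642 + (-1.01642)·0.319669 = 0.691505 mol/L.

0.6915 mol/L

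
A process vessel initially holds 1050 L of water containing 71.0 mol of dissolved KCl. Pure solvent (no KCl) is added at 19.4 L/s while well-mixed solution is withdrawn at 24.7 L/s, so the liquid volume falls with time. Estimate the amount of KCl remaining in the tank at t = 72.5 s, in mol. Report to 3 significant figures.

Total volume: dV/dt = Q_in − Q_out = -5.3000 L/s, so V(t) = 1050 − 5.3000 t and V(72.5) = 665.75 L.
Species balance (pure solvent in): dm/dt = −Q_out · m/V(t).
dm/m = −Q_out dt/(V₀ − 5.3000 t); integrating gives ln(m/m₀) = −(Q_out/(Q_in−Q_out)) ln(V/V₀).
m = m₀ (V₀/V)^(Q_out/(Q_in−Q_out)) = 71.0 × (1050/665.75)^(-4.6604) = 8.4932 mol.

8.49 mol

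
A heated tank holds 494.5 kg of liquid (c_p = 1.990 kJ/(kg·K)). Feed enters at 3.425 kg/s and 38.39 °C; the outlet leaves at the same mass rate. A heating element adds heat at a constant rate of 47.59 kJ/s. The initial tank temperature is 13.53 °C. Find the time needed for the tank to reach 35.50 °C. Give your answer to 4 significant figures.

169.1 s

Energy balance: M c_p dT/dt = ṁ c_p (T_in − T) + 47.59.
τ = M/ṁ = 144.380 s; T_ss = T_in + Q̇/(ṁ c_p) = 45.3724 °C.
T(t) = T_ss + (T₀ − T_ss) e^(−t/τ). Set T = 35.50:
e^(−t/τ) = (35.50 − 45.3724)/(13.53 − 45.3724) = 0.310039
t = −144.380 · ln(0.310039) = 169.077 s.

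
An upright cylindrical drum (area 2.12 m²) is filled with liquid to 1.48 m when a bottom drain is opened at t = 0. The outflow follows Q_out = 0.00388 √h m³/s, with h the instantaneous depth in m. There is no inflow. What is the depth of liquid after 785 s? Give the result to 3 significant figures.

0.248 m

Volume balance on the tank: A dh/dt = −0.00388 √h.
∫ h^(−1/2) dh = −(0.00388/A) ∫ dt, giving 2√h = 2√h₀ − (0.00388/A) t.
√h = √1.48 − 0.00388·785/(2·2.12) = 1.2166 − 0.71835 = 0.49820.
h = 0.49820² = 0.24821 m.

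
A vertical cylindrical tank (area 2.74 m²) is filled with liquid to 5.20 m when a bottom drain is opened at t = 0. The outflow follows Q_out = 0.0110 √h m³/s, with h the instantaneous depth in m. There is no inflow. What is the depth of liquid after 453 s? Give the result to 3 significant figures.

Mass balance (ρ constant): A dh/dt = −0.0110 √h.
∫ h^(−1/2) dh = −(0.0110/A) ∫ dt, giving 2√h = 2√h₀ − (0.0110/A) t.
√h = √5.20 − 0.0110·453/(2·2.74) = 2.2804 − 0.90931 = 1.3710.
h = 1.3710² = 1.8798 m.

1.88 m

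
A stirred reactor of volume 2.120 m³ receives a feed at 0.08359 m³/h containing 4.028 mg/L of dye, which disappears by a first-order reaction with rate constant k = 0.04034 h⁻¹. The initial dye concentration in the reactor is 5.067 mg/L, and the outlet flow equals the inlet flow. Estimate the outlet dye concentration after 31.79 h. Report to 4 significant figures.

2.235 mg/L

Species balance: V dC/dt = Q C_in − Q C − k V C.
dC/dt = (Q/V) C_in − (Q/V + k) C; effective rate a = Q/V + k = 0.0394292 + 0.04034 = 0.0797692 h⁻¹.
C_ss = Q C_in/(Q + kV) = 1.99101 mg/L; C(t) = C_ss + (C₀ − C_ss) e^(−a t).
C(31.79) = 1.99101 + (3.07599)·e^(−0.0797692·31.79) = 1.99101 + (3.07599)·0.0791932 = 2.23460 mg/L.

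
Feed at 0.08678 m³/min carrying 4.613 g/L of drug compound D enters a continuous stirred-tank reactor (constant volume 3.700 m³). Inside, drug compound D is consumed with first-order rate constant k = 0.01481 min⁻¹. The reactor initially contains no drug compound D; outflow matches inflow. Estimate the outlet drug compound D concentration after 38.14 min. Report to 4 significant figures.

2.170 g/L

V dC/dt = Q(C_in − C) − k V C.
dC/dt = (Q/V) C_in − (Q/V + k) C; effective rate a = Q/V + k = 0.0234541 + 0.01481 = 0.0382641 min⁻¹.
C_ss = Q C_in/(Q + kV) = 2.82755 g/L; C(t) = C_ss + (C₀ − C_ss) e^(−a t).
C(38.14) = 2.82755 + (-2.82755)·e^(−0.0382641·38.14) = 2.82755 + (-2.82755)·0.232378 = 2.17049 g/L.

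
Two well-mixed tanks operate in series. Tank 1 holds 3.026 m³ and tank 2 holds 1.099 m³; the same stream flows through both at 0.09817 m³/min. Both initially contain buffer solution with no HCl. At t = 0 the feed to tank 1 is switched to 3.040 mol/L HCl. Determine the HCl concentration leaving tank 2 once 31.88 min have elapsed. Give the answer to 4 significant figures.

Time constants: τᵢ = Vᵢ/Q for each well-mixed tank.
τ₁ = 3.026/0.09817 = 30.8241 min; τ₂ = 1.099/0.09817 = 11.1949 min.
Solving the cascade with C₁(0)=C₂(0)=0 gives C₂(t) = C_in[1 − (τ₁ e^(−t/τ₁) − τ₂ e^(−t/τ₂))/(τ₁ − τ₂)].
At t = 31.88: e^(−t/τ₁) = 0.355491, e^(−t/τ₂) = 0.0579755.
C₂ = 3.040·[1 − (30.8241·0.355491 − 11.1949·0.0579755)/(19.6292)] = 3.040·0.474832 = 1.44349 mol/L.

1.443 mol/L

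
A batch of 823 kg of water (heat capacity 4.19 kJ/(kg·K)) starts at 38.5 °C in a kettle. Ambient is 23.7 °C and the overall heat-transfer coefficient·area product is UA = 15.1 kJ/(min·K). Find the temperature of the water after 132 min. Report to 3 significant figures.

Lumped-capacitance energy balance: M c_p dT/dt = UA(T_amb − T).
dT/dt = (T_ss − T)/τ with T_ss = T_amb = 23.700 °C, τ = M c_p/UA = 823·4.19/15.1 = 228.37 min.
Solution: T(t) = T_ss + (T₀ − T_ss) e^(−t/τ).
T(132) = 23.700 + (14.800)·0.56101 = 32.003 °C.

32.0 °C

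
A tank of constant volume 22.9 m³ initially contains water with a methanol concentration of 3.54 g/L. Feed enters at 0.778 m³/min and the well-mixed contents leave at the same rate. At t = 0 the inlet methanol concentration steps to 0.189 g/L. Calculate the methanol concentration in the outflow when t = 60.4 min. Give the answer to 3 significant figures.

Mass balance on the solute (V constant): V dC/dt = Q(C_in − C).
Rewrite as dC/dt + C/τ = C_in/τ, τ = V/Q = 29.434 min.
This is linear first-order; C(t) = C_in + (C₀ − C_in) e^(−t/τ).
C(60.4) = 0.189 + (3.54 − 0.189)·e^(−60.4/29.434) = 0.189 + (3.3510)·0.12848 = 0.61952 g/L.

0.620 g/L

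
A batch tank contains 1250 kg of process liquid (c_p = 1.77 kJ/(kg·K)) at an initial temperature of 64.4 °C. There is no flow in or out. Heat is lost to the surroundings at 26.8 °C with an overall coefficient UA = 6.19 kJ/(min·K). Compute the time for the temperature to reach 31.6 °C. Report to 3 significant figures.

Energy balance: M c_p dT/dt = −UA(T − T_amb).
τ = M c_p/UA = 357.43 min; T_ss = T_amb = 26.800 °C.
T(t) = T_ss + (T₀ − T_ss)e^(−t/τ); set T = 31.6:
t = −τ ln[(T − T_ss)/(T₀ − T_ss)] = −357.43 · ln(0.12766) = 735.73 min.

736 min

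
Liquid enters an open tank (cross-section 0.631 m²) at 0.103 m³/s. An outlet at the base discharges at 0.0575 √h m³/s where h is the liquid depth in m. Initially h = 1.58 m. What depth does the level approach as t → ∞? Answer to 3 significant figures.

Volume balance on the tank: A dh/dt = Q_in − 0.0575 √h. At steady state dh/dt = 0:
Q_in = 0.0575 √h_ss ⇒ √h_ss = 0.103/0.0575 = 1.7913.
h_ss = 1.7913² = 3.2088 m. (Since h₀ = 1.58 m < h_ss, the level will rise toward this value.)

3.21 m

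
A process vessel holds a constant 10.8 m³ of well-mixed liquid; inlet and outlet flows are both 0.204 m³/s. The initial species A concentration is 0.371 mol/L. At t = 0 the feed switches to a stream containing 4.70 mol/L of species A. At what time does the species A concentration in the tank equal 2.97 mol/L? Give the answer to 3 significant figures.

48.6 s

Species balance: V dC/dt = Q(C_in − C) ⇒ τ = V/Q = 52.941 s.
C(t) = C_in + (C₀ − C_in) e^(−t/τ). Set C = 2.97 and solve for t:
e^(−t/τ) = (C − C_in)/(C₀ − C_in) = (2.97 − 4.70)/(0.371 − 4.70) = 0.39963
t = −τ ln(…) = 52.941 × 0.91722 = 48.558 s.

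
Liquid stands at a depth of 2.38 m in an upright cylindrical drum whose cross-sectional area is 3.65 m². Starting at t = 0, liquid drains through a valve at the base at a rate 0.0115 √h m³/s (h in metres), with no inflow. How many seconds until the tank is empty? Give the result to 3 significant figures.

With no inflow, A dh/dt = −0.0115 √h.
This is separable: 2 d(√h)/dt = −0.0115/A, so √h = √h₀ − (0.0115/(2A)) t.
Set h = 0: 2√h₀ = (0.0115/A) t_empty ⇒ t_empty = 2A√h₀/0.0115.
t_empty = 2·3.65·√2.38/0.0115 = 7.3000·1.5427/0.0115 = 979.29 s.

979 s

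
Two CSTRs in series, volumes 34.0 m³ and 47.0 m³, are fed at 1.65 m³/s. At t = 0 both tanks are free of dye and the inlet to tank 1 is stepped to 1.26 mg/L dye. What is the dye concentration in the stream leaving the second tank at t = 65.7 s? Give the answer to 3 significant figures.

0.942 mg/L

Time constants: τᵢ = Vᵢ/Q for each well-mixed tank.
τ₁ = 34.0/1.65 = 20.606 s; τ₂ = 47.0/1.65 = 28.485 s.
Tank 1: C₁ = C_in(1 − e^(−t/τ₁)). Tank 2 (τ₁ ≠ τ₂): C₂ = C_in[1 − (τ₁ e^(−t/τ₁) − τ₂ e^(−t/τ₂))/(τ₁ − τ₂)].
At t = 65.7: e^(−t/τ₁) = 0.041239, e^(−t/τ₂) = 0.099610.
C₂ = 1.26·[1 − (20.606·0.041239 − 28.485·0.099610)/(-7.8788)] = 1.26·0.74772 = 0.94213 mg/L.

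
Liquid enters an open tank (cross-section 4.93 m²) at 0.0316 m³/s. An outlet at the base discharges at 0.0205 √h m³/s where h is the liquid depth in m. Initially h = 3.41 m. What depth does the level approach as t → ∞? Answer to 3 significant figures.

A dh/dt = Q_in − 0.0205 √h. Steady state requires inflow = outflow:
Q_in = 0.0205 √h_ss ⇒ √h_ss = 0.0316/0.0205 = 1.5415.
h_ss = 1.5415² = 2.3761 m. (Since h₀ = 3.41 m > h_ss, the level will fall toward this value.)

2.38 m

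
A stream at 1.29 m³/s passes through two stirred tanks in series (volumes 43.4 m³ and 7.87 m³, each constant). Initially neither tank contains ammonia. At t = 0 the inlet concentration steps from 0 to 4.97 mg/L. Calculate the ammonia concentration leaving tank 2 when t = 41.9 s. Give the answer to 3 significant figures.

Each tank obeys Vᵢ dCᵢ/dt = Q(Cᵢ₋₁ − Cᵢ), so τᵢ = Vᵢ/Q.
τ₁ = 43.4/1.29 = 33.643 s; τ₂ = 7.87/1.29 = 6.1008 s.
Tank 1: C₁ = C_in(1 − e^(−t/τ₁)). Tank 2 (τ₁ ≠ τ₂): C₂ = C_in[1 − (τ₁ e^(−t/τ₁) − τ₂ e^(−t/τ₂))/(τ₁ − τ₂)].
At t = 41.9: e^(−t/τ₁) = 0.28782, e^(−t/τ₂) = 0.0010406.
C₂ = 4.97·[1 − (33.643·0.28782 − 6.1008·0.0010406)/(27.543)] = 4.97·0.64866 = 3.2238 mg/L.

3.22 mg/L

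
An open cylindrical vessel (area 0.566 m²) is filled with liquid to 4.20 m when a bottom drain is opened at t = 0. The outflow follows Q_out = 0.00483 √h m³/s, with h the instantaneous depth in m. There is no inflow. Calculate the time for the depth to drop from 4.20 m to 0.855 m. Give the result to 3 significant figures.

With no inflow, A dh/dt = −0.00483 √h.
Separate and integrate: 2(√h − √h₀) = −(0.00483/A) t.
t = 2A(√h₀ − √h)/0.00483 = 2·0.566·(√4.20 − √0.855)/0.00483
  = 1.1320 × (2.0494 − 0.92466) / 0.00483 = 263.60 s.

264 s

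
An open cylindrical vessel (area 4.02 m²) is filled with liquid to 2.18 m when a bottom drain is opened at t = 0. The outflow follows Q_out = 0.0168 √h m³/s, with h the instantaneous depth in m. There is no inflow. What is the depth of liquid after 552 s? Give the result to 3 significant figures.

With no inflow, A dh/dt = −0.0168 √h.
Separate and integrate: 2(√h − √h₀) = −(0.0168/A) t.
√h = √2.18 − 0.0168·552/(2·4.02) = 1.4765 − 1.1534 = 0.32305.
h = 0.32305² = 0.10436 m.

0.104 m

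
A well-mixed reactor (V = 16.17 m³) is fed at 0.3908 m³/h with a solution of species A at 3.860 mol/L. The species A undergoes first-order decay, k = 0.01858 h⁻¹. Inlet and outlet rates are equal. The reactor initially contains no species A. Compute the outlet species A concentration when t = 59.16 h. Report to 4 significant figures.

Accumulation = in − out − consumed: V dC/dt = Q C_in − Q C − k V C.
dC/dt = (Q/V) C_in − (Q/V + k) C; effective rate a = Q/V + k = 0.0241682 + 0.01858 = 0.0427482 h⁻¹.
C_ss = Q C_in/(Q + kV) = 2.18230 mol/L; C(t) = C_ss + (C₀ − C_ss) e^(−a t).
C(59.16) = 2.18230 + (-2.18230)·e^(−0.0427482·59.16) = 2.18230 + (-2.18230)·0.0797400 = 2.00828 mol/L.

2.008 mol/L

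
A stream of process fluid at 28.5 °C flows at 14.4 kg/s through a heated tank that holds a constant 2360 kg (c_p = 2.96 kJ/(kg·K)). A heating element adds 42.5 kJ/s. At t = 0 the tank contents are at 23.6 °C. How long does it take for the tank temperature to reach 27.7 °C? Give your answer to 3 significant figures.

First-law balance (no shaft work): M c_p dT/dt = ṁ c_p (T_in − T) + 42.5.
τ = M/ṁ = 163.89 s; T_ss = T_in + Q̇/(ṁ c_p) = 29.497 °C.
T(t) = T_ss + (T₀ − T_ss) e^(−t/τ). Set T = 27.7:
e^(−t/τ) = (27.7 − 29.497)/(23.6 − 29.497) = 0.30474
t = −163.89 · ln(0.30474) = 194.75 s.

195 s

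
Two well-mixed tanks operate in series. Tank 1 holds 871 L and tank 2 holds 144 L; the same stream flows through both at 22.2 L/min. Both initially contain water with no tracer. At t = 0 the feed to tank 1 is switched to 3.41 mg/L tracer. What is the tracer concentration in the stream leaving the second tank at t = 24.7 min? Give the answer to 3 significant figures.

Time constants: τᵢ = Vᵢ/Q for each well-mixed tank.
τ₁ = 871/22.2 = 39.234 min; τ₂ = 144/22.2 = 6.4865 min.
Solving the cascade with C₁(0)=C₂(0)=0 gives C₂(t) = C_in[1 − (τ₁ e^(−t/τ₁) − τ₂ e^(−t/τ₂))/(τ₁ − τ₂)].
At t = 24.7: e^(−t/τ₁) = 0.53283, e^(−t/τ₂) = 0.022194.
C₂ = 3.41·[1 − (39.234·0.53283 − 6.4865·0.022194)/(32.748)] = 3.41·0.36603 = 1.2481 mg/L.

1.25 mg/L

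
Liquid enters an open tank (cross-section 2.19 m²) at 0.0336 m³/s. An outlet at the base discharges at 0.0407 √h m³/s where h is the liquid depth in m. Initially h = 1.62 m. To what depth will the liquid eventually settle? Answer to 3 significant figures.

0.682 m

Mass balance (ρ constant): A dh/dt = Q_in − 0.0407 √h. At steady state dh/dt = 0:
Q_in = 0.0407 √h_ss ⇒ √h_ss = 0.0336/0.0407 = 0.82555.
h_ss = 0.82555² = 0.68154 m. (Since h₀ = 1.62 m > h_ss, the level will fall toward this value.)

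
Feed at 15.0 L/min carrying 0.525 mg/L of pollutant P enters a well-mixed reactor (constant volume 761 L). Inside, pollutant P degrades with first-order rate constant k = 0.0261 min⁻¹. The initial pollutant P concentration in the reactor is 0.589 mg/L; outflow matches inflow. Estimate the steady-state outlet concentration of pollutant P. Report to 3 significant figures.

V dC/dt = Q(C_in − C) − k V C.
Steady state (dC/dt = 0): C_ss = Q C_in/(Q + kV) = C_in/(1 + kV/Q).
C_ss = 15.0·0.525/(15.0 + 0.0261·761) = 7.8750/34.862 = 0.22589 mg/L.

0.226 mg/L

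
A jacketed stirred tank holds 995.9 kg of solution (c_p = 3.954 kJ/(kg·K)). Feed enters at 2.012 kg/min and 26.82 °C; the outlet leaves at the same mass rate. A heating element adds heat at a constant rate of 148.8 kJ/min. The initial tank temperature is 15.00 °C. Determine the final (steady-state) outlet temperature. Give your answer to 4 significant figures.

45.52 °C

M c_p dT/dt = ṁ c_p (T_in − T) + Q̇.
At steady state dT/dt = 0 ⇒ T_ss = T_in + Q̇/(ṁ c_p) = 26.82 + 148.8/(2.012·3.954) = 45.5242 °C.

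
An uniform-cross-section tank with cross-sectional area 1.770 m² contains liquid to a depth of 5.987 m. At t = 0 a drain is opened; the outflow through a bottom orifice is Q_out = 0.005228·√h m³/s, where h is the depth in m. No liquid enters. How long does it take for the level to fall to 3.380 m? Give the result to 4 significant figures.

411.9 s

With no inflow, A dh/dt = −0.005228 √h.
Separate and integrate: 2(√h − √h₀) = −(0.005228/A) t.
t = 2A(√h₀ − √h)/0.005228 = 2·1.770·(√5.987 − √3.380)/0.005228
  = 3.54000 × (2.44683 − 1.83848) / 0.005228 = 411.933 s.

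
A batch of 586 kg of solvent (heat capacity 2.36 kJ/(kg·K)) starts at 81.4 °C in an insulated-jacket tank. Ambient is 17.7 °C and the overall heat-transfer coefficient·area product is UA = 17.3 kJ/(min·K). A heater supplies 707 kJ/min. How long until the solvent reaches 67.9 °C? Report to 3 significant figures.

71.5 min

M c_p dT/dt = −UA(T − T_amb) + Q̇.
τ = M c_p/UA = 79.940 min; T_ss = T_amb + Q̇/UA = 17.7 + 707/17.3 = 58.567 °C.
T(t) = T_ss + (T₀ − T_ss)e^(−t/τ); set T = 67.9:
t = −τ ln[(T − T_ss)/(T₀ − T_ss)] = −79.940 · ln(0.40875) = 71.519 min.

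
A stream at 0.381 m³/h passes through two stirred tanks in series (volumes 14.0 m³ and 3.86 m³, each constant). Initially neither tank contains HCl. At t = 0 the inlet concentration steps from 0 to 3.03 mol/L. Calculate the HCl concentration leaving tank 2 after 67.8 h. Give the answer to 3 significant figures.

2.37 mol/L

Time constants: τᵢ = Vᵢ/Q for each well-mixed tank.
τ₁ = 14.0/0.381 = 36.745 h; τ₂ = 3.86/0.381 = 10.131 h.
Solving the cascade with C₁(0)=C₂(0)=0 gives C₂(t) = C_in[1 − (τ₁ e^(−t/τ₁) − τ₂ e^(−t/τ₂))/(τ₁ − τ₂)].
At t = 67.8: e^(−t/τ₁) = 0.15801, e^(−t/τ₂) = 0.0012406.
C₂ = 3.03·[1 − (36.745·0.15801 − 10.131·0.0012406)/(26.614)] = 3.03·0.78232 = 2.3704 mol/L.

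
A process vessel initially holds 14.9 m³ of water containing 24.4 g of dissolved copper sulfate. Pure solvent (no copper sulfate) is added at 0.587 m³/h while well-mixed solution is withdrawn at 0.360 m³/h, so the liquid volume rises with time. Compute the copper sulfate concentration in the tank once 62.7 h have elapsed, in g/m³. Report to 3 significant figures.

0.289 g/m³

Total volume: dV/dt = Q_in − Q_out = 0.22700 m³/h, so V(t) = 14.9 + 0.22700 t and V(62.7) = 29.133 m³.
Solute balance: dm/dt = 0 − Q_out C = −Q_out m/V(t).
Separate: dm/m = −Q_out dt/V(t) ⇒ ln(m/m₀) = −(Q_out/(Q_in−Q_out)) ln(V/V₀).
m = m₀ (V₀/V)^(Q_out/(Q_in−Q_out)) = 24.4 × (14.9/29.133)^(1.5859) = 8.4252 g.
C = m/V = 8.4252/29.133 = 0.28920 g/m³.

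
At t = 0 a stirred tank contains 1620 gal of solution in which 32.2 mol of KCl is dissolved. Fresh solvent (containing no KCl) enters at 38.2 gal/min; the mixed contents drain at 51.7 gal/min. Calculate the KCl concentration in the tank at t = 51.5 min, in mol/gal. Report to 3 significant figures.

Total volume: dV/dt = Q_in − Q_out = -13.500 gal/min, so V(t) = 1620 − 13.500 t and V(51.5) = 924.75 gal.
No KCl enters, so dm/dt = −Q_out · (m/V).
Separate: dm/m = −Q_out dt/V(t) ⇒ ln(m/m₀) = −(Q_out/(Q_in−Q_out)) ln(V/V₀).
m = m₀ (V₀/V)^(Q_out/(Q_in−Q_out)) = 32.2 × (1620/924.75)^(-3.8296) = 3.7616 mol.
C = m/V = 3.7616/924.75 = 0.0040677 mol/gal.

0.00407 mol/gal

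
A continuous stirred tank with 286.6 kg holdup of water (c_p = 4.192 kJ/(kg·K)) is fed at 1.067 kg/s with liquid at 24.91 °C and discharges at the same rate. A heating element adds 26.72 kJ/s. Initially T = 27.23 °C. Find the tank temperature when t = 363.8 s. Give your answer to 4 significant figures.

29.94 °C

M c_p dT/dt = ṁ c_p (T_in − T) + Q̇.
τ = M/ṁ = 268.604 s; T_ss = T_in + Q̇/(ṁ c_p) = 24.91 + 26.72/(1.067·4.192) = 30.8838 °C.
This is linear first-order; T(t) = T_ss + (T₀ − T_ss) e^(−t/τ).
T(363.8) = 30.8838 + (-3.65380)·e^(−363.8/268.604) = 30.8838 + (-3.65380)·0.258099 = 29.9408 °C.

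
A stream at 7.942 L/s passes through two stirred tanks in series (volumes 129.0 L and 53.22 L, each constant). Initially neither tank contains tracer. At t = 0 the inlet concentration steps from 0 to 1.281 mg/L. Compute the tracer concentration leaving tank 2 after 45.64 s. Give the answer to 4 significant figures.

Species balance on tank i: dCᵢ/dt = (Cᵢ₋₁ − Cᵢ)/τᵢ with τᵢ = Vᵢ/Q.
τ₁ = 129.0/7.942 = 16.2428 s; τ₂ = 53.22/7.942 = 6.70108 s.
Tank 1: C₁ = C_in(1 − e^(−t/τ₁)). Tank 2 (τ₁ ≠ τ₂): C₂ = C_in[1 − (τ₁ e^(−t/τ₁) − τ₂ e^(−t/τ₂))/(τ₁ − τ₂)].
At t = 45.64: e^(−t/τ₁) = 0.0602130, e^(−t/τ₂) = 0.00110177.
C₂ = 1.281·[1 − (16.2428·0.0602130 − 6.70108·0.00110177)/(9.54168)] = 1.281·0.898273 = 1.15069 mg/L.

1.151 mg/L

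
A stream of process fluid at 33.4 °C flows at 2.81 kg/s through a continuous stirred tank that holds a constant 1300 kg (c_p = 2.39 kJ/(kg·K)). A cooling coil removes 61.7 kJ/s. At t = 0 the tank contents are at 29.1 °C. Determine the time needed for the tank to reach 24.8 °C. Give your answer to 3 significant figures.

M c_p dT/dt = ṁ c_p (T_in − T) − Q̇.
τ = M/ṁ = 462.63 s; T_ss = T_in − Q̇/(ṁ c_p) = 24.213 °C.
T(t) = T_ss + (T₀ − T_ss) e^(−t/τ). Set T = 24.8:
e^(−t/τ) = (24.8 − 24.213)/(29.1 − 24.213) = 0.12014
t = −462.63 · ln(0.12014) = 980.36 s.

980 s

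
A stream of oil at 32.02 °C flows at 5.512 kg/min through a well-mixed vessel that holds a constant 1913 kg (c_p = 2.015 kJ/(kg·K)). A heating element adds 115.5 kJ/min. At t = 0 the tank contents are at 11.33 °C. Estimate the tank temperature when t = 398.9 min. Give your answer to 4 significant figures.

First-law balance (no shaft work): M c_p dT/dt = ṁ c_p (T_in − T) + 115.5.
Rearrange: dT/dt = (T_ss − T)/τ with τ = M/ṁ = 347.061 min and T_ss = T_in + Q̇/(ṁ c_p) = 42.4191 °C.
Solution: T(t) = T_ss + (T₀ − T_ss) e^(−t/τ).
T(398.9) = 42.4191 + (-31.0891)·e^(−398.9/347.061) = 42.4191 + (-31.0891)·0.316838 = 32.5689 °C.

32.57 °C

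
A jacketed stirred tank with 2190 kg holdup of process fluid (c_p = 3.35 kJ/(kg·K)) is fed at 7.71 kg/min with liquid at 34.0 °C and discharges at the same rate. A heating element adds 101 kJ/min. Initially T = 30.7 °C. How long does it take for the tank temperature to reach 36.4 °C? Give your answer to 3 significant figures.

First-law balance (no shaft work): M c_p dT/dt = ṁ c_p (T_in − T) + 101.
τ = M/ṁ = 284.05 min; T_ss = T_in + Q̇/(ṁ c_p) = 37.910 °C.
T(t) = T_ss + (T₀ − T_ss) e^(−t/τ). Set T = 36.4:
e^(−t/τ) = (36.4 − 37.910)/(30.7 − 37.910) = 0.20948
t = −284.05 · ln(0.20948) = 444.01 min.

444 min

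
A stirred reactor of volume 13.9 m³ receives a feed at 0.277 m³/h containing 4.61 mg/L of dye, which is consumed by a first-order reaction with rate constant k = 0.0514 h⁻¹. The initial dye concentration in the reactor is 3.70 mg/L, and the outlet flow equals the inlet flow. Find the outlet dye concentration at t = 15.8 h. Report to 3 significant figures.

Accumulation = in − out − consumed: V dC/dt = Q C_in − Q C − k V C.
dC/dt = (Q/V) C_in − (Q/V + k) C; effective rate a = Q/V + k = 0.019928 + 0.0514 = 0.071328 h⁻¹.
C_ss = Q C_in/(Q + kV) = 1.2880 mg/L; C(t) = C_ss + (C₀ − C_ss) e^(−a t).
C(15.8) = 1.2880 + (2.4120)·e^(−0.071328·15.8) = 1.2880 + (2.4120)·0.32401 = 2.0695 mg/L.

2.07 mg/L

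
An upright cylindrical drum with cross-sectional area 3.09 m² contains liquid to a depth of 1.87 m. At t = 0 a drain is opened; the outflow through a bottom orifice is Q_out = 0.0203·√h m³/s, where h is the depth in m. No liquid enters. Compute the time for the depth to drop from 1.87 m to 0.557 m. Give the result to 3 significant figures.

189 s

A dh/dt = −Q_out = −0.0203 √h.
∫ h^(−1/2) dh = −(0.0203/A) ∫ dt, giving 2√h = 2√h₀ − (0.0203/A) t.
t = 2A(√h₀ − √h)/0.0203 = 2·3.09·(√1.87 − √0.557)/0.0203
  = 6.1800 × (1.3675 − 0.74632) / 0.0203 = 189.10 s.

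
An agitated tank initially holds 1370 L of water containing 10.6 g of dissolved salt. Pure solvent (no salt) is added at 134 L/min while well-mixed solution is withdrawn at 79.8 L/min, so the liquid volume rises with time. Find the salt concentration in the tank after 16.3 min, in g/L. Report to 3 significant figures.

Let m(t) be the amount of salt. Volume: V(t) = V₀ + (Q_in − Q_out) t = 1370 + 54.200 t; V(16.3) = 2253.5 L.
Species balance (pure solvent in): dm/dt = −Q_out · m/V(t).
Separate: dm/m = −Q_out dt/V(t) ⇒ ln(m/m₀) = −(Q_out/(Q_in−Q_out)) ln(V/V₀).
m = m₀ (V₀/V)^(Q_out/(Q_in−Q_out)) = 10.6 × (1370/2253.5)^(1.4723) = 5.0944 g.
C = m/V = 5.0944/2253.5 = 0.0022607 g/L.

0.00226 g/L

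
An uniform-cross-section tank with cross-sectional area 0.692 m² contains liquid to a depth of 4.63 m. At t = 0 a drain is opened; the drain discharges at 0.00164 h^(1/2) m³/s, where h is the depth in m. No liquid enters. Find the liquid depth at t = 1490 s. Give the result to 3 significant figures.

0.149 m

Mass balance (ρ constant): A dh/dt = −0.00164 √h.
This is separable: 2 d(√h)/dt = −0.00164/A, so √h = √h₀ − (0.00164/(2A)) t.
√h = √4.63 − 0.00164·1490/(2·0.692) = 2.1517 − 1.7656 = 0.38614.
h = 0.38614² = 0.14910 m.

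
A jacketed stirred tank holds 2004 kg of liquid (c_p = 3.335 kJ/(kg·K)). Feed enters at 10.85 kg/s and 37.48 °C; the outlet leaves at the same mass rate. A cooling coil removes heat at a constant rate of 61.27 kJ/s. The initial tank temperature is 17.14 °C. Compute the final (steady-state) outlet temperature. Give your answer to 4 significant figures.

35.79 °C

M c_p dT/dt = ṁ c_p (T_in − T) − Q̇.
At steady state dT/dt = 0 ⇒ T_ss = T_in − Q̇/(ṁ c_p) = 37.48 − 61.27/(10.85·3.335) = 35.7867 °C.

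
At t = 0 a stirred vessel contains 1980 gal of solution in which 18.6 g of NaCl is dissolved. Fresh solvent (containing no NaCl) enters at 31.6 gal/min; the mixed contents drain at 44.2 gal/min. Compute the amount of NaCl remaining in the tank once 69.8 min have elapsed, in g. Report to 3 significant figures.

Let m(t) be the amount of NaCl. Volume: V(t) = V₀ + (Q_in − Q_out) t = 1980 − 12.600 t; V(69.8) = 1100.5 gal.
Species balance (pure solvent in): dm/dt = −Q_out · m/V(t).
dm/m = −Q_out dt/(V₀ − 12.600 t); integrating gives ln(m/m₀) = −(Q_out/(Q_in−Q_out)) ln(V/V₀).
m = m₀ (V₀/V)^(Q_out/(Q_in−Q_out)) = 18.6 × (1980/1100.5)^(-3.5079) = 2.3700 g.

2.37 g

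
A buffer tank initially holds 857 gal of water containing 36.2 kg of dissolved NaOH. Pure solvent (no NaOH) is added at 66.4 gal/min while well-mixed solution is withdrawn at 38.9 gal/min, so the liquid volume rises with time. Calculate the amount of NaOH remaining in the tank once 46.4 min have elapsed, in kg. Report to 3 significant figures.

9.97 kg

Let m(t) be the amount of NaOH. Volume: V(t) = V₀ + (Q_in − Q_out) t = 857 + 27.500 t; V(46.4) = 2133.0 gal.
No NaOH enters, so dm/dt = −Q_out · (m/V).
dm/m = −Q_out dt/(V₀ + 27.500 t); integrating gives ln(m/m₀) = −(Q_out/(Q_in−Q_out)) ln(V/V₀).
m = m₀ (V₀/V)^(Q_out/(Q_in−Q_out)) = 36.2 × (857/2133.0)^(1.4145) = 9.9663 kg.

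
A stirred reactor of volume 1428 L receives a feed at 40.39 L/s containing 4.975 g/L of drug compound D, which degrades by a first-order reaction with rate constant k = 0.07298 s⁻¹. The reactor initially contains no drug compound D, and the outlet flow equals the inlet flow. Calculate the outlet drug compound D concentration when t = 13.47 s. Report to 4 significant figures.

1.034 g/L

Species balance: V dC/dt = Q C_in − Q C − k V C.
dC/dt = (Q/V) C_in − (Q/V + k) C; effective rate a = Q/V + k = 0.0282843 + 0.07298 = 0.101264 s⁻¹.
C_ss = Q C_in/(Q + kV) = 1.38958 g/L; C(t) = C_ss + (C₀ − C_ss) e^(−a t).
C(13.47) = 1.38958 + (-1.38958)·e^(−0.101264·13.47) = 1.38958 + (-1.38958)·0.255628 = 1.03436 g/L.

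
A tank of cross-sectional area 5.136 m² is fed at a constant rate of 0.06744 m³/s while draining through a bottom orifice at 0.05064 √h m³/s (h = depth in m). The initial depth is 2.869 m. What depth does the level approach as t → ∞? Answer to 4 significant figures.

1.774 m

Level balance: A dh/dt = 0.06744 − 0.05064 √h. Setting dh/dt = 0:
Q_in = 0.05064 √h_ss ⇒ √h_ss = 0.06744/0.05064 = 1.33175.
h_ss = 1.33175² = 1.77357 m. (Since h₀ = 2.869 m > h_ss, the level will fall toward this value.)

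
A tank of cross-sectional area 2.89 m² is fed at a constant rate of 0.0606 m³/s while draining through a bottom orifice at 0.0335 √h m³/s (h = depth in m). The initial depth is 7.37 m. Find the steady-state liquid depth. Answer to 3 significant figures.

3.27 m

Mass balance (ρ constant): A dh/dt = Q_in − 0.0335 √h. At steady state dh/dt = 0:
Q_in = 0.0335 √h_ss ⇒ √h_ss = 0.0606/0.0335 = 1.8090.
h_ss = 1.8090² = 3.2723 m. (Since h₀ = 7.37 m > h_ss, the level will fall toward this value.)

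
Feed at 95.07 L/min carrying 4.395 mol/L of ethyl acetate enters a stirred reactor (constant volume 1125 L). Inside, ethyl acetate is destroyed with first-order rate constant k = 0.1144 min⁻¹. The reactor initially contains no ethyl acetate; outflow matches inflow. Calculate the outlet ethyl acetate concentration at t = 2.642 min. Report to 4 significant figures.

V dC/dt = Q(C_in − C) − k V C.
This is linear with rate a = Q/V + k = 0.198907 min⁻¹.
C_ss = Q C_in/(Q + kV) = 1.86724 mol/L; C(t) = C_ss + (C₀ − C_ss) e^(−a t).
C(2.642) = 1.86724 + (-1.86724)·e^(−0.198907·2.642) = 1.86724 + (-1.86724)·0.591253 = 0.763230 mol/L.

0.7632 mol/L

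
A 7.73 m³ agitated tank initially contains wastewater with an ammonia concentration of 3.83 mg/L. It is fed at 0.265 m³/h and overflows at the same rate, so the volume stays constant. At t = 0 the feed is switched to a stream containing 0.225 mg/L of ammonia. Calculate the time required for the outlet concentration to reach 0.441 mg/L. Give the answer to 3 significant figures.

82.1 h

Species balance: V dC/dt = Q(C_in − C) ⇒ τ = V/Q = 29.170 h.
C(t) = C_in + (C₀ − C_in) e^(−t/τ). Set C = 0.441 and solve for t:
e^(−t/τ) = (C − C_in)/(C₀ − C_in) = (0.441 − 0.225)/(3.83 − 0.225) = 0.059917
t = −τ ln(…) = 29.170 × 2.8148 = 82.107 h.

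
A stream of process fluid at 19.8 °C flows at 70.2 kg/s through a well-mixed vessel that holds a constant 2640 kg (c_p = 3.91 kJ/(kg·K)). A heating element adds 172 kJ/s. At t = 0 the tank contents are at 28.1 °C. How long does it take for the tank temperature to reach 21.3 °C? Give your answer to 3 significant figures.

81.7 s

Energy balance: M c_p dT/dt = ṁ c_p (T_in − T) + 172.
τ = M/ṁ = 37.607 s; T_ss = T_in + Q̇/(ṁ c_p) = 20.427 °C.
T(t) = T_ss + (T₀ − T_ss) e^(−t/τ). Set T = 21.3:
e^(−t/τ) = (21.3 − 20.427)/(28.1 − 20.427) = 0.11382
t = −37.607 · ln(0.11382) = 81.726 s.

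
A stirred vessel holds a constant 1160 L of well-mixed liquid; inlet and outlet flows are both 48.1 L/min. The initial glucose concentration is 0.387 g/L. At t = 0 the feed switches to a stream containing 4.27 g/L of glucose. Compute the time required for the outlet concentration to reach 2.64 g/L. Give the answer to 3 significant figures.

20.9 min

Species balance: V dC/dt = Q(C_in − C) ⇒ τ = V/Q = 24.116 min.
C(t) = C_in + (C₀ − C_in) e^(−t/τ). Set C = 2.64 and solve for t:
e^(−t/τ) = (C − C_in)/(C₀ − C_in) = (2.64 − 4.27)/(0.387 − 4.27) = 0.41978
t = −τ ln(…) = 24.116 × 0.86803 = 20.934 min.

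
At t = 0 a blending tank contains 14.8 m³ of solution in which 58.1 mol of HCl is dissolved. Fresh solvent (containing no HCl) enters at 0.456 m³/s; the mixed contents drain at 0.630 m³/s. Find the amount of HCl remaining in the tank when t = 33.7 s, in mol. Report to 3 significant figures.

9.35 mol

Total volume: dV/dt = Q_in − Q_out = -0.17400 m³/s, so V(t) = 14.8 − 0.17400 t and V(33.7) = 8.9362 m³.
Solute balance: dm/dt = 0 − Q_out C = −Q_out m/V(t).
Separate: dm/m = −Q_out dt/V(t) ⇒ ln(m/m₀) = −(Q_out/(Q_in−Q_out)) ln(V/V₀).
m = m₀ (V₀/V)^(Q_out/(Q_in−Q_out)) = 58.1 × (14.8/8.9362)^(-3.6207) = 9.3508 mol.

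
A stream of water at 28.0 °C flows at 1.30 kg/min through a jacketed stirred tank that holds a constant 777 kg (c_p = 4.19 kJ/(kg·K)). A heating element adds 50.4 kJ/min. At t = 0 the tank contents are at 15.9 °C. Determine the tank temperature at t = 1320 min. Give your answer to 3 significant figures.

Unsteady energy balance on the tank contents: M c_p dT/dt = ṁ c_p (T_in − T) + 50.4.
Rearrange: dT/dt = (T_ss − T)/τ with τ = M/ṁ = 597.69 min and T_ss = T_in + Q̇/(ṁ c_p) = 37.253 °C.
T approaches T_ss exponentially: T(t) = T_ss + (T₀ − T_ss) e^(−t/τ).
T(1320) = 37.253 + (-21.353)·e^(−1320/597.69) = 37.253 + (-21.353)·0.10987 = 34.907 °C.

34.9 °C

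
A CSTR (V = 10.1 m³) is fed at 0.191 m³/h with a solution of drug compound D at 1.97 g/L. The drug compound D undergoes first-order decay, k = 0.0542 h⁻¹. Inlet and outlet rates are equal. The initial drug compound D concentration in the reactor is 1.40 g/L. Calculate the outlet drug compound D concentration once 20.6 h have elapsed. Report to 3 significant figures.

0.707 g/L

Accumulation = in − out − consumed: V dC/dt = Q C_in − Q C − k V C.
This is linear with rate a = Q/V + k = 0.073111 h⁻¹.
C_ss = Q C_in/(Q + kV) = 0.50956 g/L; C(t) = C_ss + (C₀ − C_ss) e^(−a t).
C(20.6) = 0.50956 + (0.89044)·e^(−0.073111·20.6) = 0.50956 + (0.89044)·0.22178 = 0.70704 g/L.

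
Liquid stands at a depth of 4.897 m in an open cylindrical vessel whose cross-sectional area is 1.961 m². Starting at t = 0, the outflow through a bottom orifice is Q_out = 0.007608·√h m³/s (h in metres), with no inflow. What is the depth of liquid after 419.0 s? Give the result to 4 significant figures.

Unsteady balance on liquid volume: A dh/dt = −0.007608 √h.
∫ h^(−1/2) dh = −(0.007608/A) ∫ dt, giving 2√h = 2√h₀ − (0.007608/A) t.
√h = √4.897 − 0.007608·419.0/(2·1.961) = 2.21292 − 0.812787 = 1.40013.
h = 1.40013² = 1.96036 m.

1.960 m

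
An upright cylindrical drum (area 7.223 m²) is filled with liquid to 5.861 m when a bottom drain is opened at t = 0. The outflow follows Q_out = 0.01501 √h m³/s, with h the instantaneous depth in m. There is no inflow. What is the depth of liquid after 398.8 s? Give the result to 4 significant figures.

4.026 m

A dh/dt = −Q_out = −0.01501 √h.
∫ h^(−1/2) dh = −(0.01501/A) ∫ dt, giving 2√h = 2√h₀ − (0.01501/A) t.
√h = √5.861 − 0.01501·398.8/(2·7.223) = 2.42095 − 0.414370 = 2.00658.
h = 2.00658² = 4.02636 m.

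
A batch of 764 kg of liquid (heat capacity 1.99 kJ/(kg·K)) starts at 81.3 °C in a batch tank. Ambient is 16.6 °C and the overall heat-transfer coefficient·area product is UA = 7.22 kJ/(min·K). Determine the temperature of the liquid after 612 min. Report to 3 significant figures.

20.1 °C

Lumped-capacitance energy balance: M c_p dT/dt = UA(T_amb − T).
dT/dt = (T_ss − T)/τ with T_ss = T_amb = 16.600 °C, τ = M c_p/UA = 764·1.99/7.22 = 210.58 min.
Solution: T(t) = T_ss + (T₀ − T_ss) e^(−t/τ).
T(612) = 16.600 + (64.700)·0.054677 = 20.138 °C.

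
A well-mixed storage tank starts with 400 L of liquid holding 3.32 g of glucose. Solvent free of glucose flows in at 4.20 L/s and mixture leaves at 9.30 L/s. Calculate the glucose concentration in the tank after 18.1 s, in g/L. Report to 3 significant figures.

0.00669 g/L

Let m(t) be the amount of glucose. Volume: V(t) = V₀ + (Q_in − Q_out) t = 400 − 5.1000 t; V(18.1) = 307.69 L.
Solute balance: dm/dt = 0 − Q_out C = −Q_out m/V(t).
dm/m = −Q_out dt/(V₀ − 5.1000 t); integrating gives ln(m/m₀) = −(Q_out/(Q_in−Q_out)) ln(V/V₀).
m = m₀ (V₀/V)^(Q_out/(Q_in−Q_out)) = 3.32 × (400/307.69)^(-1.8235) = 2.0576 g.
C = m/V = 2.0576/307.69 = 0.0066871 g/L.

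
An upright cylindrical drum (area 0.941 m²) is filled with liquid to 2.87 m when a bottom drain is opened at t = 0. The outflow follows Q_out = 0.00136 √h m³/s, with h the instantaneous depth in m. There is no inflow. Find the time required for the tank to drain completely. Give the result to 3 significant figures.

2340 s

Mass balance (ρ constant): A dh/dt = −0.00136 √h.
This is separable: 2 d(√h)/dt = −0.00136/A, so √h = √h₀ − (0.00136/(2A)) t.
Set h = 0: 2√h₀ = (0.00136/A) t_empty ⇒ t_empty = 2A√h₀/0.00136.
t_empty = 2·0.941·√2.87/0.00136 = 1.8820·1.6941/0.00136 = 2344.3 s.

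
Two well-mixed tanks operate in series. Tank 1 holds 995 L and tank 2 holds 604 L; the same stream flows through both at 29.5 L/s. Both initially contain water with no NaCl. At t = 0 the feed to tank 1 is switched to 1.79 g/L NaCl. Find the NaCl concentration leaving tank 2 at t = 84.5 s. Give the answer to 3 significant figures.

Each tank obeys Vᵢ dCᵢ/dt = Q(Cᵢ₋₁ − Cᵢ), so τᵢ = Vᵢ/Q.
τ₁ = 995/29.5 = 33.729 s; τ₂ = 604/29.5 = 20.475 s.
Tank 1: C₁ = C_in(1 − e^(−t/τ₁)). Tank 2 (τ₁ ≠ τ₂): C₂ = C_in[1 − (τ₁ e^(−t/τ₁) − τ₂ e^(−t/τ₂))/(τ₁ − τ₂)].
At t = 84.5: e^(−t/τ₁) = 0.081653, e^(−t/τ₂) = 0.016130.
C₂ = 1.79·[1 − (33.729·0.081653 − 20.475·0.016130)/(13.254)] = 1.79·0.81713 = 1.4627 g/L.

1.46 g/L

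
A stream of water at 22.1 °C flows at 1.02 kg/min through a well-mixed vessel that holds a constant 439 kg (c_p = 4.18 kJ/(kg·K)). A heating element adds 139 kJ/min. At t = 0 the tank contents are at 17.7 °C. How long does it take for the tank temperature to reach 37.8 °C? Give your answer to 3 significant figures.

M c_p dT/dt = ṁ c_p (T_in − T) + Q̇.
τ = M/ṁ = 430.39 min; T_ss = T_in + Q̇/(ṁ c_p) = 54.702 °C.
T(t) = T_ss + (T₀ − T_ss) e^(−t/τ). Set T = 37.8:
e^(−t/τ) = (37.8 − 54.702)/(17.7 − 54.702) = 0.45678
t = −430.39 · ln(0.45678) = 337.24 min.

337 min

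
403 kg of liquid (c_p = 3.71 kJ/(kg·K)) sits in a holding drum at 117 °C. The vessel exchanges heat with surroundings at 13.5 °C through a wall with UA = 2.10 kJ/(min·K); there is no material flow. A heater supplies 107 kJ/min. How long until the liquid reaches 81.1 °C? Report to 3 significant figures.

818 min

M c_p dT/dt = −UA(T − T_amb) + Q̇.
τ = M c_p/UA = 711.97 min; T_ss = T_amb + Q̇/UA = 13.5 + 107/2.10 = 64.452 °C.
T(t) = T_ss + (T₀ − T_ss)e^(−t/τ); set T = 81.1:
t = −τ ln[(T − T_ss)/(T₀ − T_ss)] = −711.97 · ln(0.31681) = 818.37 min.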